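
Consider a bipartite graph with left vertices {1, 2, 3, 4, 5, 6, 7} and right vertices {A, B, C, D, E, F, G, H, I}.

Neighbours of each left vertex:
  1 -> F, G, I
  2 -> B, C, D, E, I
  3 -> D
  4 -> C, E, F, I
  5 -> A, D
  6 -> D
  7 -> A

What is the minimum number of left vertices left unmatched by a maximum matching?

For example, pair 1-F, 2-B, 3-D, 4-E, 5-A.
The set {3, 5, 6, 7} has only 2 neighbours ({A, D}), so by Hall's theorem at most 5 of the 7 left vertices can be matched.
That matches 5 of the 7, leaving 2 unmatched; no matching can do better.

2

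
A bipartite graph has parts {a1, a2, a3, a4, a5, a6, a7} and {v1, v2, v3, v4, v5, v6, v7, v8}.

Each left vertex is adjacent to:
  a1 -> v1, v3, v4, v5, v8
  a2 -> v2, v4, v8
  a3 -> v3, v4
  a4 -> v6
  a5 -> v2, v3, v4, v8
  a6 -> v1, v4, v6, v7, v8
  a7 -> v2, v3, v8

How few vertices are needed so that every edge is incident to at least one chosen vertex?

7

{a1, a2, a3, a4, a5, a6, a7} is a vertex cover of size 7: every edge has an endpoint in this set.
No smaller cover exists because a1–v1, a2–v4, a3–v3, a4–v6, a5–v8, a6–v7, a7–v2 is a matching of size 7, and a cover must include an endpoint of each of these disjoint edges (König's theorem).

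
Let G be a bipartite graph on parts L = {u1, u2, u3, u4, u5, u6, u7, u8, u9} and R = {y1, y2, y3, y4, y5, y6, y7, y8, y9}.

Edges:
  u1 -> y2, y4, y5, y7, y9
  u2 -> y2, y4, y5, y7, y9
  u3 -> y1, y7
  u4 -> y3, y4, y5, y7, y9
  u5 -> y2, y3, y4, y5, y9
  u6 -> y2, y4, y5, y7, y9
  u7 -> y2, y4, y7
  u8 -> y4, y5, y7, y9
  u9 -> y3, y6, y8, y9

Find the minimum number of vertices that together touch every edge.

{u3, u9, y2, y3, y4, y5, y7, y9} is a vertex cover of size 8: every edge has an endpoint in this set.
No smaller cover exists because u1–y5, u2–y9, u3–y1, u4–y3, u5–y2, u6–y4, u7–y7, u9–y8 is a matching of size 8, and a cover must include an endpoint of each of these disjoint edges (König's theorem).

8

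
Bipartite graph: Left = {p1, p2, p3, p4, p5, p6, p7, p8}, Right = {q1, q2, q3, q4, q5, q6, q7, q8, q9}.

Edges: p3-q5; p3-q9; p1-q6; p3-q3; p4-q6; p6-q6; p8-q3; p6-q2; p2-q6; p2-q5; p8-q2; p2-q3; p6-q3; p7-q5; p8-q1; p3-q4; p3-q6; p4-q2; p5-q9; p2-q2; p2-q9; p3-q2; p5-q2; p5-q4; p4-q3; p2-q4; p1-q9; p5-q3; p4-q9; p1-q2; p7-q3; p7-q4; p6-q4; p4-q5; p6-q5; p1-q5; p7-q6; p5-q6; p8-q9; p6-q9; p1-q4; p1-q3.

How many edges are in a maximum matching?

For example, pair p1→q5, p2→q4, p3→q2, p4→q3, p5→q6, p6→q9, p8→q1.
The set {p1, p2, p3, p4, p5, p6, p7} has only 6 neighbours ({q2, q3, q4, q5, q6, q9}), so by Hall's theorem at most 7 of the 8 left vertices can be matched.

7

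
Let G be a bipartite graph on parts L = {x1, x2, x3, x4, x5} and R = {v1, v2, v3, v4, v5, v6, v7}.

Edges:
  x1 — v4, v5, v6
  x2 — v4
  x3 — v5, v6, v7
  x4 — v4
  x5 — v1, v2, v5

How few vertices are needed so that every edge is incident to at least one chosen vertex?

A maximum matching has 4 edges (e.g. x1–v5, x2–v4, x3–v6, x5–v2).
By König's theorem the minimum vertex cover has the same size. One such cover is {x1, x3, x5, v4}.

4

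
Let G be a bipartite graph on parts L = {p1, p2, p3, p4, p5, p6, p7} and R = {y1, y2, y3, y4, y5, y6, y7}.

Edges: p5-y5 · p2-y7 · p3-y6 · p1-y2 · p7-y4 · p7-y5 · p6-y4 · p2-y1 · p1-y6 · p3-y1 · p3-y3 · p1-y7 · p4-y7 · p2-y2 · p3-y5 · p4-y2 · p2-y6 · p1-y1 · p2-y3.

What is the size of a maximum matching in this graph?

6

For example, pair p1→y1, p2→y6, p3→y3, p4→y7, p5→y5, p6→y4.
The set {p5, p6, p7} has only 2 neighbours ({y4, y5}), so by Hall's theorem at most 6 of the 7 left vertices can be matched.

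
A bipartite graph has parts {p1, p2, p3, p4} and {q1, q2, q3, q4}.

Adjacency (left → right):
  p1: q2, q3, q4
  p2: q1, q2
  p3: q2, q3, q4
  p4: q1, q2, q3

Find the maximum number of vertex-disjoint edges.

4

For example, pair p1–q3, p2–q1, p3–q4, p4–q2.
This saturates every left vertex, so 4 is the maximum.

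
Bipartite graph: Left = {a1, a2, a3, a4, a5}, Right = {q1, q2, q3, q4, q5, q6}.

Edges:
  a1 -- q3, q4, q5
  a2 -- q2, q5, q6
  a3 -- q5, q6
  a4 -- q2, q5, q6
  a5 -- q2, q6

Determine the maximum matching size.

A valid assignment of size 4: a1-q4, a2-q5, a3-q6, a4-q2.
The set {a2, a3, a4, a5} has only 3 neighbours ({q2, q5, q6}), so by Hall's theorem at most 4 of the 5 left vertices can be matched.

4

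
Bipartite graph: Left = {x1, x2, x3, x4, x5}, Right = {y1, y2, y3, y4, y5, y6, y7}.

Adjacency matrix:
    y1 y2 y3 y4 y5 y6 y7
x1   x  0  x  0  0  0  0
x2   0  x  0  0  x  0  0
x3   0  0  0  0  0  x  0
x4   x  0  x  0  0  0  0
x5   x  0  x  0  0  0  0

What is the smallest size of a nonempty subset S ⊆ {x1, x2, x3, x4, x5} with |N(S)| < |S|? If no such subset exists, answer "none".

3

Take S = {x1, x4, x5}. Its neighbourhood is {y1, y3}, so |N(S)| = 2 < |S| = 3.
Every subset of size less than 3 has at least as many neighbours as members, so 3 is the minimum.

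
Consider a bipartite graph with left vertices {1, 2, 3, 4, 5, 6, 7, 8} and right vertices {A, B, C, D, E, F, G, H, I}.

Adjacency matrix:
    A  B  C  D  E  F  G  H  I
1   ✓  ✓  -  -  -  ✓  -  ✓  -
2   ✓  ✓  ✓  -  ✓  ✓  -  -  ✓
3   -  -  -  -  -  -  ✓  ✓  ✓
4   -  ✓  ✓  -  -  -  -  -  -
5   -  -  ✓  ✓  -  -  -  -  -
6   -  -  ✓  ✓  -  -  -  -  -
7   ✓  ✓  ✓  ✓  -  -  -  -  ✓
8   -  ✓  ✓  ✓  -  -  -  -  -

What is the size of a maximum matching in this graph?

7

A valid assignment of size 7: 1→F, 2→E, 3→G, 4→B, 5→D, 6→C, 7→A.
The set {4, 5, 6, 8} has only 3 neighbours ({B, C, D}), so by Hall's theorem at most 7 of the 8 left vertices can be matched.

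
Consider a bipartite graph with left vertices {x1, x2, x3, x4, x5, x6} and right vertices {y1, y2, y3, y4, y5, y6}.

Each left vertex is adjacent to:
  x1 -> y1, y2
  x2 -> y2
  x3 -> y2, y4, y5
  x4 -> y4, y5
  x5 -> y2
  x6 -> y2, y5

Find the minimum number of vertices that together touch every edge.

{x1, y2, y4, y5} is a vertex cover of size 4: every edge has an endpoint in this set.
No smaller cover exists because x1–y1, x2–y2, x3–y5, x4–y4 is a matching of size 4, and a cover must include an endpoint of each of these disjoint edges (König's theorem).

4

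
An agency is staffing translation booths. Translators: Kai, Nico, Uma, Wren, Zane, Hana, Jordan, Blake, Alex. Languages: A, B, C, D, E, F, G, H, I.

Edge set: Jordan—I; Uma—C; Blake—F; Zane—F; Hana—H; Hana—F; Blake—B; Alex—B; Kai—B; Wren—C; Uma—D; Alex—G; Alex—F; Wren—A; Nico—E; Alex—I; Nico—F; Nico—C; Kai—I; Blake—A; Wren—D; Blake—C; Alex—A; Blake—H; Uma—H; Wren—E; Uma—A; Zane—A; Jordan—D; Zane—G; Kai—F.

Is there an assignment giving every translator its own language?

For example, pair Kai–B, Nico–C, Uma–D, Wren–E, Zane–F, Hana–H, Jordan–I, Blake–A, Alex–G.
Every translator is matched, so this is a perfect matching.

Yes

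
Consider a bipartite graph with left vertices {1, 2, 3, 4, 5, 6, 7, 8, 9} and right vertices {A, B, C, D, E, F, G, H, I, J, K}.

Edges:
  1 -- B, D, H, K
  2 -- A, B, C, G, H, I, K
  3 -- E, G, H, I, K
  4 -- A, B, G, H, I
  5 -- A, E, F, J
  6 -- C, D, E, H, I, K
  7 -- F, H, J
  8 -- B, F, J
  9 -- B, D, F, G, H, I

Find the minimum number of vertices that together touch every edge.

The 9 edges 1–D, 2–A, 3–I, 4–H, 5–E, 6–K, 7–J, 8–B, 9–G form a matching, so any vertex cover needs at least 9 vertices (one per matched edge).
Conversely {1, 2, 3, 4, 5, 6, 7, 8, 9} meets every edge and has exactly 9 vertices, so 9 is optimal.

9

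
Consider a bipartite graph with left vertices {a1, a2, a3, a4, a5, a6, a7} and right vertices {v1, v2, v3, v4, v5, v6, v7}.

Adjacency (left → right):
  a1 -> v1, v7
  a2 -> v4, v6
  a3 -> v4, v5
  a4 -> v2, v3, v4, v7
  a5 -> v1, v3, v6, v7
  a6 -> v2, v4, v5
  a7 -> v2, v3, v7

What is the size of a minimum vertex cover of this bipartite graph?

7

The 7 edges a1–v1, a2–v6, a3–v5, a4–v3, a5–v7, a6–v4, a7–v2 form a matching, so any vertex cover needs at least 7 vertices (one per matched edge).
Conversely {a1, a2, a3, a4, a5, a6, a7} meets every edge and has exactly 7 vertices, so 7 is optimal.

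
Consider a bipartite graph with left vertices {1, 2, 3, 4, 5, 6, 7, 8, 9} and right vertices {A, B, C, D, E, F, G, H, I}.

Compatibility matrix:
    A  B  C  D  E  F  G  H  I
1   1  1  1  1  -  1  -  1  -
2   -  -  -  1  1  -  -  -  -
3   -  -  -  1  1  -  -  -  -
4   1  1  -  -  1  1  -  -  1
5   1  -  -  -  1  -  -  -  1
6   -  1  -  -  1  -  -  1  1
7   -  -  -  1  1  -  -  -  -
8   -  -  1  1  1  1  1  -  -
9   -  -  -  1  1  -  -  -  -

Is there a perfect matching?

The set {2, 3, 7, 9} has only 2 neighbours ({D, E}), so by Hall's theorem at most 7 of the 9 left vertices can be matched.
Hence no matching covers every left vertex.

No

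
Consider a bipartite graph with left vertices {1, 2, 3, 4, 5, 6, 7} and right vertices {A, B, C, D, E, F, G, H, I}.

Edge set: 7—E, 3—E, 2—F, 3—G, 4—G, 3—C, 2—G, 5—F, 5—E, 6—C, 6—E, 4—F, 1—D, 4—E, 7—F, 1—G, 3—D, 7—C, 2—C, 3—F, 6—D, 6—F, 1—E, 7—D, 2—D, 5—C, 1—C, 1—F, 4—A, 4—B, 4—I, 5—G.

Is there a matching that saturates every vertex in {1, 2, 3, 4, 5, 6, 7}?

The set {1, 2, 3, 5, 6, 7} has only 5 neighbours ({C, D, E, F, G}), so by Hall's theorem at most 6 of the 7 left vertices can be matched.
Hence no matching covers every left vertex.

No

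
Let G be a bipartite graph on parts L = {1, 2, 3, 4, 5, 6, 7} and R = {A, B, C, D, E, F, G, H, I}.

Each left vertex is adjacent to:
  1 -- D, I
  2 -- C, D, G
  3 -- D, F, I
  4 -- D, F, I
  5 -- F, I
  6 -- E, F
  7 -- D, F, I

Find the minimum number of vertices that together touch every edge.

The 5 edges 1–I, 2–G, 3–D, 4–F, 6–E form a matching, so any vertex cover needs at least 5 vertices (one per matched edge).
Conversely {2, 6, D, F, I} meets every edge and has exactly 5 vertices, so 5 is optimal.

5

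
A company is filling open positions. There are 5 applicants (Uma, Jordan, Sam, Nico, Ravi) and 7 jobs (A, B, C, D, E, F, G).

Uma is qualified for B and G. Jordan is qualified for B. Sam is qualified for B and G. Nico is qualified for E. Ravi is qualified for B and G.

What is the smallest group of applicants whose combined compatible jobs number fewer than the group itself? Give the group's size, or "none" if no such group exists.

3

Take S = {Uma, Jordan, Sam}. Its neighbourhood is {B, G}, so |N(S)| = 2 < |S| = 3.
Every subset of size less than 3 has at least as many neighbours as members, so 3 is the minimum.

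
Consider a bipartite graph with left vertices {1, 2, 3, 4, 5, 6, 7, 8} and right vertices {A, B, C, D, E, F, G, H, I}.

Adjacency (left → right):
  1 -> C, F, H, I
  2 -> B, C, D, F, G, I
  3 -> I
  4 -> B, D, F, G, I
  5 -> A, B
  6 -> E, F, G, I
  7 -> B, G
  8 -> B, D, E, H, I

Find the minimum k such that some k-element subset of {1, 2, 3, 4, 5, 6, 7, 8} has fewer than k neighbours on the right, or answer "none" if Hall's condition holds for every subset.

none

A matching saturating every left vertex exists, for instance 1→C, 2→F, 3→I, 4→D, 5→A, 6→G, 7→B, 8→E.
By Hall's marriage theorem, this means |N(S)| ≥ |S| for every subset S, so no violating subset exists.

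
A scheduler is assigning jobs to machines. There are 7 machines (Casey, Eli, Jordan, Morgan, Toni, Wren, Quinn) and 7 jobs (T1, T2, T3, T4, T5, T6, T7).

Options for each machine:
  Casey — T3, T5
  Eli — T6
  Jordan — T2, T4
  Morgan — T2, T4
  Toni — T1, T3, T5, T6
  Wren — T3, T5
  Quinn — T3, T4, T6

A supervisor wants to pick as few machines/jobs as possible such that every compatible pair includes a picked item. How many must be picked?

{Toni, T2, T3, T4, T5, T6} is a vertex cover of size 6: every edge has an endpoint in this set.
No smaller cover exists because Casey–T3, Eli–T6, Jordan–T4, Morgan–T2, Toni–T1, Wren–T5 is a matching of size 6, and a cover must include an endpoint of each of these disjoint edges (König's theorem).

6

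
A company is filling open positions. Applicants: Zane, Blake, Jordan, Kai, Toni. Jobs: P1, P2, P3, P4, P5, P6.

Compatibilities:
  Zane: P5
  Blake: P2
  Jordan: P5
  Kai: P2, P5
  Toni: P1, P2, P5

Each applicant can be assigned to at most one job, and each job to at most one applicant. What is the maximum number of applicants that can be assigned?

A valid assignment of size 3: Zane–P5, Blake–P2, Toni–P1.
The set {Zane, Blake, Jordan, Kai} has only 2 neighbours ({P2, P5}), so by Hall's theorem at most 3 of the 5 applicants can be matched.

3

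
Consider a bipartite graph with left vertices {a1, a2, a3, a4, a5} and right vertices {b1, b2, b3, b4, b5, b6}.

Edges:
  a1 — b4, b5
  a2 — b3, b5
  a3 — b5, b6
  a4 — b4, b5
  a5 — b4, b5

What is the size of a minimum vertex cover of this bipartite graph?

A maximum matching has 4 edges (e.g. a1–b4, a2–b3, a3–b6, a4–b5).
By König's theorem the minimum vertex cover has the same size. One such cover is {a2, a3, b4, b5}.

4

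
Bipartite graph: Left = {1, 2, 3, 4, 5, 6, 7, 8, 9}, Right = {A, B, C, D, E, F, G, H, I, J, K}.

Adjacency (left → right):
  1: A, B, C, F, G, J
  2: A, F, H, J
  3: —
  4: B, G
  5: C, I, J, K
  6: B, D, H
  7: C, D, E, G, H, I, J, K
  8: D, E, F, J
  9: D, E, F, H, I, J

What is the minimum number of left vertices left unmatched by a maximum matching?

One maximum matching: 1-A, 2-H, 4-B, 5-C, 6-D, 7-G, 8-E, 9-J.
The set {3} has only 0 neighbours (∅), so by Hall's theorem at most 8 of the 9 left vertices can be matched.
That matches 8 of the 9, leaving 1 unmatched; no matching can do better.

1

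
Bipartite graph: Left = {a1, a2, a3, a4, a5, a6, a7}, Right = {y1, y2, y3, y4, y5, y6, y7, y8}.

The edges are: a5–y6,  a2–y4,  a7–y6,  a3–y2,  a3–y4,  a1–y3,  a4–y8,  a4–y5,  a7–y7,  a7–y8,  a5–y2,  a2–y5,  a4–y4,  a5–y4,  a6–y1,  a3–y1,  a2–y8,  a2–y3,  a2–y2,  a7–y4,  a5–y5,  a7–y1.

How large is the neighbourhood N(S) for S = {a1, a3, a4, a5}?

7

The union of neighbours of {a1, a3, a4, a5} is {y1, y2, y3, y4, y5, y6, y8}, which has 7 elements.
Since |N(S)| = 7 ≥ |S| = 4, Hall's condition holds for this subset.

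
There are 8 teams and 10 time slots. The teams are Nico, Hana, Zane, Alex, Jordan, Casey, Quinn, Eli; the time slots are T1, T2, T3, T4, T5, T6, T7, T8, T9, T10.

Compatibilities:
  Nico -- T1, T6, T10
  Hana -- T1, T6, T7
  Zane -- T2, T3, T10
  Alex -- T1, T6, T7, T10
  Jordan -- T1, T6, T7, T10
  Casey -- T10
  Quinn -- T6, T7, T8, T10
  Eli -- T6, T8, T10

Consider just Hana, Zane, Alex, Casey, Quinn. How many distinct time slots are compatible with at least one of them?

The union of neighbours of {Hana, Zane, Alex, Casey, Quinn} is {T1, T2, T3, T6, T7, T8, T10}, which has 7 elements.
Since |N(S)| = 7 ≥ |S| = 5, Hall's condition holds for this subset.

7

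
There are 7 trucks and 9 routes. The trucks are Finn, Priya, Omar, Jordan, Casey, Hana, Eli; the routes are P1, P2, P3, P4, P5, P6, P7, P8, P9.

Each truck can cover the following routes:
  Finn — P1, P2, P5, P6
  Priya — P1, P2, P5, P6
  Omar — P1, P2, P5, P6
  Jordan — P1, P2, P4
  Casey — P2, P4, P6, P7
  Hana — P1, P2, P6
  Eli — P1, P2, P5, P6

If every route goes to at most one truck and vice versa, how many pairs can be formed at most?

A valid assignment of size 6: Finn-P2, Priya-P6, Omar-P5, Jordan-P4, Casey-P7, Hana-P1.
The set {Finn, Priya, Omar, Hana, Eli} has only 4 neighbours ({P1, P2, P5, P6}), so by Hall's theorem at most 6 of the 7 trucks can be matched.

6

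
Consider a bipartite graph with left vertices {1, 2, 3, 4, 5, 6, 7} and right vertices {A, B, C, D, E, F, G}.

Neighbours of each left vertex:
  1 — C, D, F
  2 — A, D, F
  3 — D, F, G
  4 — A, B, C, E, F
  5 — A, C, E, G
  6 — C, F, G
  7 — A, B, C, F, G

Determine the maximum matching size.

A valid assignment of size 7: 1–C, 2–A, 3–D, 4–B, 5–E, 6–F, 7–G.
All 7 left vertices are matched, so no larger matching exists.

7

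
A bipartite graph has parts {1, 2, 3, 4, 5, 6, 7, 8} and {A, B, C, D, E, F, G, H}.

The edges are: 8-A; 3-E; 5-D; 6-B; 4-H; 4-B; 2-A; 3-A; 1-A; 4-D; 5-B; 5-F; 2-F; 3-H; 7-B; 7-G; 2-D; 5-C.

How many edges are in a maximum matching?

One maximum matching: 1-A, 2-D, 3-E, 4-H, 5-F, 6-B, 7-G.
The set {1, 8} has only 1 neighbour ({A}), so by Hall's theorem at most 7 of the 8 left vertices can be matched.

7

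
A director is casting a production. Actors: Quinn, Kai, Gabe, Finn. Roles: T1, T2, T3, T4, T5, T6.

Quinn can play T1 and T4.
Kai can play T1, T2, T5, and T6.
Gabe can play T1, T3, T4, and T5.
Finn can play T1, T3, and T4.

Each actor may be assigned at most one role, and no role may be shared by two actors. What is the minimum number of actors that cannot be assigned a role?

A valid assignment of size 4: Quinn→T1, Kai→T2, Gabe→T5, Finn→T4.
All 4 actors are matched, so no larger matching exists.
That matches 4 of the 4, leaving 0 unmatched; no matching can do better.

0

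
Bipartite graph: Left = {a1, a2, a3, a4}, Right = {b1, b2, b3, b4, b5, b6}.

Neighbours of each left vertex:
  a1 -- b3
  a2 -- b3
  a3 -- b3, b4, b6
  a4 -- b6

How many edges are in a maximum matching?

A valid assignment of size 3: a1–b3, a3–b4, a4–b6.
The set {a1, a2} has only 1 neighbour ({b3}), so by Hall's theorem at most 3 of the 4 left vertices can be matched.

3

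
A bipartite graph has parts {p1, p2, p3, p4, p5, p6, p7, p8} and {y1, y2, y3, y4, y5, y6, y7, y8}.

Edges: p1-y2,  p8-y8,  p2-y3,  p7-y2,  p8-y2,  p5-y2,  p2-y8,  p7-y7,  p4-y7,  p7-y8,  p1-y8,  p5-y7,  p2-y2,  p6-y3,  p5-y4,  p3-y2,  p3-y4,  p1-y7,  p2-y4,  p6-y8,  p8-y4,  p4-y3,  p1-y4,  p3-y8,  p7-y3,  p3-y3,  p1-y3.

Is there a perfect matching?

No

The set {p1, p2, p3, p4, p5, p6, p7, p8} has only 5 neighbours ({y2, y3, y4, y7, y8}), so by Hall's theorem at most 5 of the 8 left vertices can be matched.
Hence no matching covers every left vertex.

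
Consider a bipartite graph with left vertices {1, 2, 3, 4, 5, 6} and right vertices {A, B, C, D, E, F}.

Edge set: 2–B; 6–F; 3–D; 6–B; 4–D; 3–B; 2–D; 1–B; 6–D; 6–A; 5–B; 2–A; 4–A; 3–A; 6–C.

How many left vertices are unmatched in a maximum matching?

A valid assignment of size 4: 1→B, 2→A, 3→D, 6→F.
The set {1, 2, 3, 4, 5} has only 3 neighbours ({A, B, D}), so by Hall's theorem at most 4 of the 6 left vertices can be matched.
That matches 4 of the 6, leaving 2 unmatched; no matching can do better.

2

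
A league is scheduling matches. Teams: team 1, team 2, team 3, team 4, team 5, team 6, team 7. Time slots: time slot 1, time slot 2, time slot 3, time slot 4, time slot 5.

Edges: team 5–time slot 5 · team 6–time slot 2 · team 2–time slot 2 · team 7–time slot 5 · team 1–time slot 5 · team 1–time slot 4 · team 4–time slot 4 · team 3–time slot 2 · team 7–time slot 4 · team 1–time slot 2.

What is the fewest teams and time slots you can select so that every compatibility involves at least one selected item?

{time slot 2, time slot 4, time slot 5} is a vertex cover of size 3: every edge has an endpoint in this set.
No smaller cover exists because team 1–time slot 5, team 2–time slot 2, team 4–time slot 4 is a matching of size 3, and a cover must include an endpoint of each of these disjoint edges (König's theorem).

3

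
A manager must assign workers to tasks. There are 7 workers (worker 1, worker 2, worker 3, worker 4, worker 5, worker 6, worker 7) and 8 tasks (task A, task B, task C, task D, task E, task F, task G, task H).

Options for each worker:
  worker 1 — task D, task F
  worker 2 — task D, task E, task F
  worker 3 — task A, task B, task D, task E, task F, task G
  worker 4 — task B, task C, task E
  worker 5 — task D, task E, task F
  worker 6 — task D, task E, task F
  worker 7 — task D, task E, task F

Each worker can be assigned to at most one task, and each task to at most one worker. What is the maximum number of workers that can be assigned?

5

A valid assignment of size 5: worker 1–task F, worker 2–task D, worker 3–task A, worker 4–task B, worker 5–task E.
The set {worker 1, worker 2, worker 5, worker 6, worker 7} has only 3 neighbours ({task D, task E, task F}), so by Hall's theorem at most 5 of the 7 workers can be matched.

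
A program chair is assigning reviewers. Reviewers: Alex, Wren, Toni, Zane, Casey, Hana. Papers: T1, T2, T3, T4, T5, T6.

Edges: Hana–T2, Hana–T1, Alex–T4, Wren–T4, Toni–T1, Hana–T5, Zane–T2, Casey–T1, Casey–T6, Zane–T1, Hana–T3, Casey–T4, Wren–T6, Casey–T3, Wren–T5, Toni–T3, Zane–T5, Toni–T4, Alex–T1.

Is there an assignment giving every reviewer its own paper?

Yes

One maximum matching: Alex-T1, Wren-T6, Toni-T3, Zane-T5, Casey-T4, Hana-T2.
Every reviewer is matched, so this is a perfect matching.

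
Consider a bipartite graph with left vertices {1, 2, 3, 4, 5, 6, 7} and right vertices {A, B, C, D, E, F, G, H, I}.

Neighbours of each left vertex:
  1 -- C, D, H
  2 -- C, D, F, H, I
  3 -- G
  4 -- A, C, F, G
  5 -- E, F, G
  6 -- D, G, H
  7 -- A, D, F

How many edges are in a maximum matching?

7

A valid assignment of size 7: 1→D, 2→I, 3→G, 4→C, 5→E, 6→H, 7→F.
This saturates every left vertex, so 7 is the maximum.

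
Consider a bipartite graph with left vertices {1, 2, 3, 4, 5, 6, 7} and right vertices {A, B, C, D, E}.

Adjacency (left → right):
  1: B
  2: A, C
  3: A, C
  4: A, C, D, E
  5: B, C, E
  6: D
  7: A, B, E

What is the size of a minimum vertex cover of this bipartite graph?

The 5 edges 1–B, 2–A, 3–C, 4–D, 5–E form a matching, so any vertex cover needs at least 5 vertices (one per matched edge).
Conversely {A, B, C, D, E} meets every edge and has exactly 5 vertices, so 5 is optimal.

5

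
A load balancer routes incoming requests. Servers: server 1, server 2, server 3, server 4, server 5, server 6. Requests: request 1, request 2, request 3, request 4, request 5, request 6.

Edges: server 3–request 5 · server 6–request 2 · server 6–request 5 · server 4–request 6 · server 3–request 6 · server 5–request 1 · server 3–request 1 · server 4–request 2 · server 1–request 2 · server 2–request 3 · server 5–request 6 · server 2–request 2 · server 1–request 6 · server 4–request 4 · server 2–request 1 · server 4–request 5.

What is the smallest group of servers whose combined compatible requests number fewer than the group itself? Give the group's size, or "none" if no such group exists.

A matching saturating every server exists, for instance server 1→request 2, server 2→request 3, server 3→request 6, server 4→request 4, server 5→request 1, server 6→request 5.
By Hall's marriage theorem, this means |N(S)| ≥ |S| for every subset S, so no violating subset exists.

none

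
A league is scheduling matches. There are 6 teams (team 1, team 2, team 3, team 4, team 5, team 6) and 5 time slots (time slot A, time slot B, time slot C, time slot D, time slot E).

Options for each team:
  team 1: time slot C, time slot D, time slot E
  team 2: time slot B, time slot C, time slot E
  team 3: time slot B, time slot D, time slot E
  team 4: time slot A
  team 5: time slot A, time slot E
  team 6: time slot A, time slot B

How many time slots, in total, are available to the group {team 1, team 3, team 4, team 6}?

5

The union of neighbours of {team 1, team 3, team 4, team 6} is {time slot A, time slot B, time slot C, time slot D, time slot E}, which has 5 elements.
Since |N(S)| = 5 ≥ |S| = 4, Hall's condition holds for this subset.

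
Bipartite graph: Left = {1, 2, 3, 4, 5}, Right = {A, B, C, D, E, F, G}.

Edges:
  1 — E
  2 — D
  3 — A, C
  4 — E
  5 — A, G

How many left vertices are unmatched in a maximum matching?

1

For example, pair 1–E, 2–D, 3–C, 5–G.
The set {1, 4} has only 1 neighbour ({E}), so by Hall's theorem at most 4 of the 5 left vertices can be matched.
That matches 4 of the 5, leaving 1 unmatched; no matching can do better.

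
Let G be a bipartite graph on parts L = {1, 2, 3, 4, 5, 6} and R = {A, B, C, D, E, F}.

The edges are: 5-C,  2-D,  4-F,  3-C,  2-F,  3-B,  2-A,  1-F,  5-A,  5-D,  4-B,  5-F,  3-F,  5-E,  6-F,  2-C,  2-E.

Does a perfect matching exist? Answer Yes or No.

No

The set {1, 6} has only 1 neighbour ({F}), so by Hall's theorem at most 5 of the 6 left vertices can be matched.
Hence no matching covers every left vertex.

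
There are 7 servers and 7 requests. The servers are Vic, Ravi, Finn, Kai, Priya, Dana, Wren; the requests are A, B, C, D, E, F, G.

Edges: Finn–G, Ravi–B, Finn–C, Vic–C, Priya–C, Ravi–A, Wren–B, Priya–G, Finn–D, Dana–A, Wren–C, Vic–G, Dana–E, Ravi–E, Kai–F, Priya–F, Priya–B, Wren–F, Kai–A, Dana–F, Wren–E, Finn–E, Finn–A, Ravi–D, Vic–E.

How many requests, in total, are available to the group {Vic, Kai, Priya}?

The union of neighbours of {Vic, Kai, Priya} is {A, B, C, E, F, G}, which has 6 elements.
Since |N(S)| = 6 ≥ |S| = 3, Hall's condition holds for this subset.

6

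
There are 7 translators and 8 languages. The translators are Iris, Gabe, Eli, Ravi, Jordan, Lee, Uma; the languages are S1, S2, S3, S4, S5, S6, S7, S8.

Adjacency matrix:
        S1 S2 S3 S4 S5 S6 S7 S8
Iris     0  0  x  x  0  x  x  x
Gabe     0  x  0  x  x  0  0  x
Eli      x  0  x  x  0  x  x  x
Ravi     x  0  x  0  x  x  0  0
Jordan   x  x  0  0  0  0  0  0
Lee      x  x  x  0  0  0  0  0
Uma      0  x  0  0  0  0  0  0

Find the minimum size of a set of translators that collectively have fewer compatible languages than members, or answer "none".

none

A matching saturating every translator exists, for instance Iris→S6, Gabe→S4, Eli→S7, Ravi→S5, Jordan→S1, Lee→S3, Uma→S2.
By Hall's marriage theorem, this means |N(S)| ≥ |S| for every subset S, so no violating subset exists.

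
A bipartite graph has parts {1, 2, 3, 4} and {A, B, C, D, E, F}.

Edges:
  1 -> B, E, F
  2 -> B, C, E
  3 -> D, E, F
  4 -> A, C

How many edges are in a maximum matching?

One maximum matching: 1–E, 2–B, 3–D, 4–C.
All 4 left vertices are matched, so no larger matching exists.

4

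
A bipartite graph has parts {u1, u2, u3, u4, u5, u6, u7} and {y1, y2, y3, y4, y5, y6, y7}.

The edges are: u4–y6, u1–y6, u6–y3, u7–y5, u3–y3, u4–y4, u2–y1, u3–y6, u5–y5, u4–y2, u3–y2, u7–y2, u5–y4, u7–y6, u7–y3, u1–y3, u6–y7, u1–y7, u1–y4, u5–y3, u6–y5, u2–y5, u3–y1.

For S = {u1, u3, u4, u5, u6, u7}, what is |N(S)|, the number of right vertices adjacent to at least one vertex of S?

7

The union of neighbours of {u1, u3, u4, u5, u6, u7} is {y1, y2, y3, y4, y5, y6, y7}, which has 7 elements.
Since |N(S)| = 7 ≥ |S| = 6, Hall's condition holds for this subset.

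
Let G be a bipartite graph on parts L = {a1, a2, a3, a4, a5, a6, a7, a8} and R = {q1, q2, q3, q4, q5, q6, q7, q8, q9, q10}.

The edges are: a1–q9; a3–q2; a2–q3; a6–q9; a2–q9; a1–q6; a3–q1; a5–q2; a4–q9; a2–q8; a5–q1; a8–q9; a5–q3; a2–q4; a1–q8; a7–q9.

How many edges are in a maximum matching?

5

One maximum matching: a1-q8, a2-q4, a3-q1, a4-q9, a5-q2.
The set {a4, a6, a7, a8} has only 1 neighbour ({q9}), so by Hall's theorem at most 5 of the 8 left vertices can be matched.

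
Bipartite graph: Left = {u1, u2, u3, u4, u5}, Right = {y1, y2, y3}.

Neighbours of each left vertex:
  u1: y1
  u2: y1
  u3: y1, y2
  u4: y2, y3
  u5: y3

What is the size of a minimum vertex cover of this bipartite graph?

The 3 edges u1–y1, u3–y2, u4–y3 form a matching, so any vertex cover needs at least 3 vertices (one per matched edge).
Conversely {y1, y2, y3} meets every edge and has exactly 3 vertices, so 3 is optimal.

3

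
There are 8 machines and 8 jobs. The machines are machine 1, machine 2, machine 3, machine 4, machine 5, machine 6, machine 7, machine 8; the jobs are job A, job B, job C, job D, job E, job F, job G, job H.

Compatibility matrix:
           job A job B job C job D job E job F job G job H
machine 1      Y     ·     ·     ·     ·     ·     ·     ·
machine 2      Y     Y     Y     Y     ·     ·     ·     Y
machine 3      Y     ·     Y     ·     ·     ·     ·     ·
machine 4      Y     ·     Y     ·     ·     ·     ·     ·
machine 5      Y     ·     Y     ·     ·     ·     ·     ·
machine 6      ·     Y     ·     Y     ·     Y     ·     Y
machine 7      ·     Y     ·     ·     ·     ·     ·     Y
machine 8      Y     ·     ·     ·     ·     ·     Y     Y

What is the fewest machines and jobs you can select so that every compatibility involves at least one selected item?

6

{machine 2, machine 6, machine 7, machine 8, job A, job C} is a vertex cover of size 6: every edge has an endpoint in this set.
No smaller cover exists because machine 1–job A, machine 2–job D, machine 3–job C, machine 6–job F, machine 7–job H, machine 8–job G is a matching of size 6, and a cover must include an endpoint of each of these disjoint edges (König's theorem).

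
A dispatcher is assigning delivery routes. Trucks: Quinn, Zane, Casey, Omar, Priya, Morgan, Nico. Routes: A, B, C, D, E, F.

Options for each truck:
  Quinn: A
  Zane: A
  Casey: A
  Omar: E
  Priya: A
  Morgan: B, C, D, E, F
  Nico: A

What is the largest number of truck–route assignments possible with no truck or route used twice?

3

A valid assignment of size 3: Quinn–A, Omar–E, Morgan–B.
The set {Quinn, Zane, Casey, Priya, Nico} has only 1 neighbour ({A}), so by Hall's theorem at most 3 of the 7 trucks can be matched.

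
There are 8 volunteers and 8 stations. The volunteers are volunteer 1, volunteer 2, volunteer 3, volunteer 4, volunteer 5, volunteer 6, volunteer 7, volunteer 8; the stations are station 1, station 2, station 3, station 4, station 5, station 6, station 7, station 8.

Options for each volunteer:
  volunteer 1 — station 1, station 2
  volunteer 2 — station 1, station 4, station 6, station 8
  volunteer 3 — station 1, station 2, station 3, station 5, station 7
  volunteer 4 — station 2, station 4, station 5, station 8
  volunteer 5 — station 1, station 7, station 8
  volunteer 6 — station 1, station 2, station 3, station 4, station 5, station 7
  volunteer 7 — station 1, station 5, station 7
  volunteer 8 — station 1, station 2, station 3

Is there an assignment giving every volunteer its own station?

Yes

A valid assignment of size 8: volunteer 1→station 1, volunteer 2→station 6, volunteer 3→station 3, volunteer 4→station 4, volunteer 5→station 8, volunteer 6→station 5, volunteer 7→station 7, volunteer 8→station 2.
Every volunteer is matched, so this is a perfect matching.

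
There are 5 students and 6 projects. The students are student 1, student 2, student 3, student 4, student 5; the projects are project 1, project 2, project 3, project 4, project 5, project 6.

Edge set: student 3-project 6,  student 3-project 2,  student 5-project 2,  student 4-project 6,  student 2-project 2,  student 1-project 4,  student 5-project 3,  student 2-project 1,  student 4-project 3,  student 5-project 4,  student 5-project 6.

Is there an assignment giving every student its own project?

A valid assignment of size 5: student 1–project 4, student 2–project 1, student 3–project 2, student 4–project 6, student 5–project 3.
All 5 students are covered.

Yes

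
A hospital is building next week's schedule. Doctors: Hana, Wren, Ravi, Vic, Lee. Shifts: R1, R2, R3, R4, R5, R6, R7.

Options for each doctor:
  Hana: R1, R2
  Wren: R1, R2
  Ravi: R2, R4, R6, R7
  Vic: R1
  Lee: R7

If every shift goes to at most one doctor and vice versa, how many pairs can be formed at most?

A valid assignment of size 4: Hana–R1, Wren–R2, Ravi–R4, Lee–R7.
The set {Hana, Wren, Vic} has only 2 neighbours ({R1, R2}), so by Hall's theorem at most 4 of the 5 doctors can be matched.

4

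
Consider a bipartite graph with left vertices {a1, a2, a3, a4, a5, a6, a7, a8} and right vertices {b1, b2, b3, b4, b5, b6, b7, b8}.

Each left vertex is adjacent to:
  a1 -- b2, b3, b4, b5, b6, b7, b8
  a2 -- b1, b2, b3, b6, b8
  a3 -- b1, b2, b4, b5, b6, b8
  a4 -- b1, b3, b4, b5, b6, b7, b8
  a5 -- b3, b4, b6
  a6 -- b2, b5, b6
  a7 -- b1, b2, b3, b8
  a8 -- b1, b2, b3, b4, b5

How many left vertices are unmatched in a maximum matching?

0

A valid assignment of size 8: a1–b7, a2–b6, a3–b5, a4–b8, a5–b4, a6–b2, a7–b3, a8–b1.
This saturates every left vertex, so 8 is the maximum.
That matches 8 of the 8, leaving 0 unmatched; no matching can do better.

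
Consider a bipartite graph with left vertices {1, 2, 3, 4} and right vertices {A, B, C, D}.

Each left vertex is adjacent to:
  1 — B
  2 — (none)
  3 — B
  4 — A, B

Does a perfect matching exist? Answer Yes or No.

The set {1, 2, 3} has only 1 neighbour ({B}), so by Hall's theorem at most 2 of the 4 left vertices can be matched.
Hence no matching covers every left vertex.

No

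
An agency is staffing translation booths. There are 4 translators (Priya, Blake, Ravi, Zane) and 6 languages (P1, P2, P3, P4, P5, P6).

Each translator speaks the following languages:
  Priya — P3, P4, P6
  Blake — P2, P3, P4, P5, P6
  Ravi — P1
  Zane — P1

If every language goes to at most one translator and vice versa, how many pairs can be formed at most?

A valid assignment of size 3: Priya–P6, Blake–P3, Ravi–P1.
The set {Ravi, Zane} has only 1 neighbour ({P1}), so by Hall's theorem at most 3 of the 4 translators can be matched.

3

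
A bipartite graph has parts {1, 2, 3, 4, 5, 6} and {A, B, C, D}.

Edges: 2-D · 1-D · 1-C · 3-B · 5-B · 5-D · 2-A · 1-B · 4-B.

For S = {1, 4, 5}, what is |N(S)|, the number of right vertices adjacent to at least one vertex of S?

3

The union of neighbours of {1, 4, 5} is {B, C, D}, which has 3 elements.
Since |N(S)| = 3 ≥ |S| = 3, Hall's condition holds for this subset.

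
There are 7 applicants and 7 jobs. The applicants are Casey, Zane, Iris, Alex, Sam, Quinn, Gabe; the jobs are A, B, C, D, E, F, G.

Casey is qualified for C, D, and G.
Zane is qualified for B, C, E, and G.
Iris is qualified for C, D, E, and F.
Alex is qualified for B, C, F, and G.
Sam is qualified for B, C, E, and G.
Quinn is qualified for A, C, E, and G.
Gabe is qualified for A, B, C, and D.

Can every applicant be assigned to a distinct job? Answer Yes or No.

Yes

A valid assignment of size 7: Casey→G, Zane→E, Iris→D, Alex→F, Sam→C, Quinn→A, Gabe→B.
Every applicant is matched, so this is a perfect matching.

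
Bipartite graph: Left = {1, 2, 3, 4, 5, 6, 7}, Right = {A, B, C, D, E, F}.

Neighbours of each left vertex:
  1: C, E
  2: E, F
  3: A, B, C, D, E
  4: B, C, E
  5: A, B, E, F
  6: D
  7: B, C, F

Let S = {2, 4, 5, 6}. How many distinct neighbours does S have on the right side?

The union of neighbours of {2, 4, 5, 6} is {A, B, C, D, E, F}, which has 6 elements.
Since |N(S)| = 6 ≥ |S| = 4, Hall's condition holds for this subset.

6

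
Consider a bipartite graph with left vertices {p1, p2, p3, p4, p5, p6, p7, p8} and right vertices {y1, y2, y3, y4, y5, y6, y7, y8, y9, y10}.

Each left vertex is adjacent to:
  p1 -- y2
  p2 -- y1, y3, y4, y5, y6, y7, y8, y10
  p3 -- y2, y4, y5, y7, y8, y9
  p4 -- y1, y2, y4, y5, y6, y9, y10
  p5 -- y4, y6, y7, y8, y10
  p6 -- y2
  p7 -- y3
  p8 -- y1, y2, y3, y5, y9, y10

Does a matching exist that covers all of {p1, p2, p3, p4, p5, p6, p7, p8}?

The set {p1, p6} has only 1 neighbour ({y2}), so by Hall's theorem at most 7 of the 8 left vertices can be matched.
Hence no matching covers every left vertex.

No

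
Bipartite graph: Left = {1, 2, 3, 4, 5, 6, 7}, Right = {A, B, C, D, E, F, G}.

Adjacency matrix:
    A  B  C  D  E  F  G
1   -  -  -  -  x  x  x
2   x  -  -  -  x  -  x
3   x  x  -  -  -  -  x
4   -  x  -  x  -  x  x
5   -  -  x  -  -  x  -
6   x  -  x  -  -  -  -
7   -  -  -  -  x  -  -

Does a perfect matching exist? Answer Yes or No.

Yes

For example, pair 1–G, 2–A, 3–B, 4–D, 5–F, 6–C, 7–E.
All 7 left vertices are covered.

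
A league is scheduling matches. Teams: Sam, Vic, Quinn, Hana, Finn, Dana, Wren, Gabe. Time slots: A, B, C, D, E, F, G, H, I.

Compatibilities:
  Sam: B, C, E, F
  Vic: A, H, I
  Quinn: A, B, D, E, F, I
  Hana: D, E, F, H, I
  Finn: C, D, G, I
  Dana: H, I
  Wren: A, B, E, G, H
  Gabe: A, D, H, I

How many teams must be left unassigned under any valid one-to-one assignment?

0

A valid assignment of size 8: Sam-B, Vic-A, Quinn-E, Hana-F, Finn-C, Dana-H, Wren-G, Gabe-I.
This saturates every team, so 8 is the maximum.
That matches 8 of the 8, leaving 0 unmatched; no matching can do better.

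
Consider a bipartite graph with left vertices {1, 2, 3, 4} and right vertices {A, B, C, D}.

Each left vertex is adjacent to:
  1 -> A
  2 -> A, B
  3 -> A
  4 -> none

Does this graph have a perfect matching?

The set {1, 3, 4} has only 1 neighbour ({A}), so by Hall's theorem at most 2 of the 4 left vertices can be matched.
Hence no matching covers every left vertex.

No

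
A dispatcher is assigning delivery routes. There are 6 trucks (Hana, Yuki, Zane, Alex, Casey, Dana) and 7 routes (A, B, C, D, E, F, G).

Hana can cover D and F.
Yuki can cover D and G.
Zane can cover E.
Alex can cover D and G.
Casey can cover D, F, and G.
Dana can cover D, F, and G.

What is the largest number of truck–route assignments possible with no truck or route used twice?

A valid assignment of size 4: Hana–F, Yuki–D, Zane–E, Alex–G.
The set {Hana, Yuki, Alex, Casey, Dana} has only 3 neighbours ({D, F, G}), so by Hall's theorem at most 4 of the 6 trucks can be matched.

4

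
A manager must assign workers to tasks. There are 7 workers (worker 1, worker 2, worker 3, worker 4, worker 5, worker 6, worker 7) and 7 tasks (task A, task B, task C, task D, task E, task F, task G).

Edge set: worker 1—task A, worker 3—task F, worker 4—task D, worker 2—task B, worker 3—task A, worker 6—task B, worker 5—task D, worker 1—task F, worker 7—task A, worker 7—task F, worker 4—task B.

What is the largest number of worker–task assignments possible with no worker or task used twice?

4

One maximum matching: worker 1-task F, worker 2-task B, worker 3-task A, worker 4-task D.
The set {worker 1, worker 2, worker 3, worker 4, worker 5, worker 6, worker 7} has only 4 neighbours ({task A, task B, task D, task F}), so by Hall's theorem at most 4 of the 7 workers can be matched.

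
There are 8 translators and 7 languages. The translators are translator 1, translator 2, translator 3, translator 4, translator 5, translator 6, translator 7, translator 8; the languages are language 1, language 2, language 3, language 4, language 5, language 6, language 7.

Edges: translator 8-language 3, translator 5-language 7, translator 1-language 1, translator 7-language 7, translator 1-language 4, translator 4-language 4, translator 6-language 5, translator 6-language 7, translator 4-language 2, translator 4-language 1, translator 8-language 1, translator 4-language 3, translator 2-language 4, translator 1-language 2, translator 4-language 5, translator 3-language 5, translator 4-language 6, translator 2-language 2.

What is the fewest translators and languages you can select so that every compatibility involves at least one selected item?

6

A maximum matching has 6 edges (e.g. translator 1–language 2, translator 2–language 4, translator 3–language 5, translator 4–language 6, translator 5–language 7, translator 8–language 1).
By König's theorem the minimum vertex cover has the same size. One such cover is {translator 1, translator 2, translator 4, translator 8, language 5, language 7}.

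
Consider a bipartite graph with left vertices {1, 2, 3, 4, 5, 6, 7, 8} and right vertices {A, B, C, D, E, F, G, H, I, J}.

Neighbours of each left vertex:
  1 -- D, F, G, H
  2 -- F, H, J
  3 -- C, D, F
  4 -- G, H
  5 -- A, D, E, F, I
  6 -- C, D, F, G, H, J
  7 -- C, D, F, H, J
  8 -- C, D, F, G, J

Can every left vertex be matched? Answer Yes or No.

No

The set {1, 2, 3, 4, 6, 7, 8} has only 6 neighbours ({C, D, F, G, H, J}), so by Hall's theorem at most 7 of the 8 left vertices can be matched.
Hence no matching covers every left vertex.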